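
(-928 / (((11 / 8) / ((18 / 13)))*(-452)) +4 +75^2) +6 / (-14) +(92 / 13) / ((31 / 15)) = 5634.06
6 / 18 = 1 / 3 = 0.33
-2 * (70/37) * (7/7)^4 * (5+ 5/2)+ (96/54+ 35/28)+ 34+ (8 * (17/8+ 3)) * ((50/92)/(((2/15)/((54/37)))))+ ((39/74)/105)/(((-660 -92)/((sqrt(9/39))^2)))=101821985659/403169760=252.55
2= 2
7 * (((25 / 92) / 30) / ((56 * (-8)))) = -5 / 35328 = -0.00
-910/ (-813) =910/ 813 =1.12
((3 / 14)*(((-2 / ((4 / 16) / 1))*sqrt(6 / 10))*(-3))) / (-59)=-36*sqrt(15) / 2065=-0.07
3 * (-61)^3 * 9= -6128487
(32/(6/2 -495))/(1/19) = -152/123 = -1.24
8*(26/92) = 52/23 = 2.26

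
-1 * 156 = -156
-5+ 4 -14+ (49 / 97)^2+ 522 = 4772764 / 9409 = 507.26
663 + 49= 712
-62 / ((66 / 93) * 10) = -961 / 110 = -8.74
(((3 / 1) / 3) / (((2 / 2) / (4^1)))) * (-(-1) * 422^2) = 712336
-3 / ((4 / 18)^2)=-243 / 4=-60.75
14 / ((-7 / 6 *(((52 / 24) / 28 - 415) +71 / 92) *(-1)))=-0.03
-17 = -17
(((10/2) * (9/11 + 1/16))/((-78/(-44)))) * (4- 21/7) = 775/312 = 2.48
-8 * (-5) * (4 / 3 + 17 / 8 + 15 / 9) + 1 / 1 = 206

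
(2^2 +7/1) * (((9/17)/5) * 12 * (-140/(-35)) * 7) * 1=33264/85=391.34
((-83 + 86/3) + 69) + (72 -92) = -16/3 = -5.33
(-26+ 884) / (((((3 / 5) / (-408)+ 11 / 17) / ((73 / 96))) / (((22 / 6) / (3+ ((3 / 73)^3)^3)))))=574614061560514175459545 / 465203278168784893548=1235.19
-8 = -8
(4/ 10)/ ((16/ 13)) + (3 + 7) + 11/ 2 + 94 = 4393/ 40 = 109.82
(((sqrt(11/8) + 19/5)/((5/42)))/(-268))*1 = -399/3350 - 21*sqrt(22)/2680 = -0.16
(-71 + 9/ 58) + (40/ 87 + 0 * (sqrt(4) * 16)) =-12247/ 174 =-70.39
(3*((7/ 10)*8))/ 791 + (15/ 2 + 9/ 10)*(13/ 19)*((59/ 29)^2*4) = 95.18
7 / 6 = 1.17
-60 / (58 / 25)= -750 / 29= -25.86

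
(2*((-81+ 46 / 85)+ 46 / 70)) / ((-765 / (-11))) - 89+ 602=232460171 / 455175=510.71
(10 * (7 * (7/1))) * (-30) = -14700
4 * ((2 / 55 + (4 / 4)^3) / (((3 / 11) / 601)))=45676 / 5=9135.20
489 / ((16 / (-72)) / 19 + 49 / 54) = 501714 / 919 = 545.93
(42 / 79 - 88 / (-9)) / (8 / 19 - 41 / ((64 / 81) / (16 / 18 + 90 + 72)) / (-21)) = 31196480 / 1219232043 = 0.03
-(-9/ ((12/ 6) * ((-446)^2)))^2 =-0.00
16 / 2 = 8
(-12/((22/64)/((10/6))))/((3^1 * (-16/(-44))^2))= -440/3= -146.67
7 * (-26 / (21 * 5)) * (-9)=78 / 5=15.60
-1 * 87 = -87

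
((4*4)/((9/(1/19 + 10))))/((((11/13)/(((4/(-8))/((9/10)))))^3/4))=-3357016000/165921129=-20.23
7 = 7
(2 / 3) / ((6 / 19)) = 19 / 9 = 2.11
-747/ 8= -93.38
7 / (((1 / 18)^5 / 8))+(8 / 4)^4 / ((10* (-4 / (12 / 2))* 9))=1587237116 / 15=105815807.73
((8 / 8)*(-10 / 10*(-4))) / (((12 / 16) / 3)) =16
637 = 637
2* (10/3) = 20/3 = 6.67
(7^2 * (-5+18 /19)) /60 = -3773 /1140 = -3.31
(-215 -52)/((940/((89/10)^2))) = -2114907/94000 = -22.50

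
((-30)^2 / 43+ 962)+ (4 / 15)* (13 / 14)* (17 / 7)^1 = 31084516 / 31605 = 983.53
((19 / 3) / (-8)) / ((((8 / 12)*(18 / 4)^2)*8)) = -19 / 2592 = -0.01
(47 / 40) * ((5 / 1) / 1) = 47 / 8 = 5.88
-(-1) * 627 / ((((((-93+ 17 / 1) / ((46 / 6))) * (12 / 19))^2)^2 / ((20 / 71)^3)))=7310846125 / 801537389568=0.01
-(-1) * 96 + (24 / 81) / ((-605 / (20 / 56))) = 2195420 / 22869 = 96.00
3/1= 3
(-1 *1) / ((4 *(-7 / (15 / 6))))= 5 / 56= 0.09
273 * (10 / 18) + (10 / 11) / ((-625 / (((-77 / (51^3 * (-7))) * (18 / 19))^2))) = 1486768648535537 / 9802870210125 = 151.67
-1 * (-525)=525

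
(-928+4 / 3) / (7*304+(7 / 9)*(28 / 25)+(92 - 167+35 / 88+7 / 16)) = -0.45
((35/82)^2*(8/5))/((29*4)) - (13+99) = -10919531/97498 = -112.00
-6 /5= -1.20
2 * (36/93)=24/31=0.77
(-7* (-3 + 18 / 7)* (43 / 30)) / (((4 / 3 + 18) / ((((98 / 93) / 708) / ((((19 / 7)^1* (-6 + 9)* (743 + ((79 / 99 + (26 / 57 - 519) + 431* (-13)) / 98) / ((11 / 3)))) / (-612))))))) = -4459787871 / 130132124707175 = -0.00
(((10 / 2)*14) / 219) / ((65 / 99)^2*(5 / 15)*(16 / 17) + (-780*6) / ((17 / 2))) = -1166319 / 2008554704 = -0.00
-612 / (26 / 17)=-400.15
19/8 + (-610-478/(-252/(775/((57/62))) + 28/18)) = -134227277/135856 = -988.01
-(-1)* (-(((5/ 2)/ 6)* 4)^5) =-3125/ 243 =-12.86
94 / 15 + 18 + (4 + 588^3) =3049462504 / 15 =203297500.27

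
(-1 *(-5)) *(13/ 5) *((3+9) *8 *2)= 2496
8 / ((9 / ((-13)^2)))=1352 / 9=150.22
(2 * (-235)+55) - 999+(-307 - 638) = -2359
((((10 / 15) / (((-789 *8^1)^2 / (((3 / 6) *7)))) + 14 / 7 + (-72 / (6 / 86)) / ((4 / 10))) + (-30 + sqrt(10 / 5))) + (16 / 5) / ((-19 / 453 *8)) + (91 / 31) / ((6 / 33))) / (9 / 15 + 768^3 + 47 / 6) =-915685382248537 / 159449882089415107104 + 30 *sqrt(2) / 13589545213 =-0.00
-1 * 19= -19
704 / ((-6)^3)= -88 / 27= -3.26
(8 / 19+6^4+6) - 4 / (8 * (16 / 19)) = 791511 / 608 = 1301.83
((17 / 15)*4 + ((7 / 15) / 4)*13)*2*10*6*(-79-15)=-68244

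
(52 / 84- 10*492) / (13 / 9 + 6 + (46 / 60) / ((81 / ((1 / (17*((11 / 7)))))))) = -15647911290 / 23680937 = -660.78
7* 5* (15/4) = 525/4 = 131.25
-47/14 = -3.36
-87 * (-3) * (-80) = -20880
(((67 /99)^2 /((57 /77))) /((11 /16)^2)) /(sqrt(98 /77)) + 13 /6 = 574592 * sqrt(154) /6145227 + 13 /6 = 3.33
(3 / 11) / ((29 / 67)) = 201 / 319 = 0.63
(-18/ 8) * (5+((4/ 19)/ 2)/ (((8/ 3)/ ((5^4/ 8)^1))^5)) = -208569032022676635/ 40802189312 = -5111711.79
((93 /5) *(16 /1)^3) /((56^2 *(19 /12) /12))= 857088 /4655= 184.12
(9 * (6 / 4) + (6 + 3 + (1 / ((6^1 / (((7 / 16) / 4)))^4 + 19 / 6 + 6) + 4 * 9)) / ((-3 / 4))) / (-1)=12132758059819 / 260919527342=46.50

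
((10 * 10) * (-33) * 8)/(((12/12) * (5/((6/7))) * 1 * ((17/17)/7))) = -31680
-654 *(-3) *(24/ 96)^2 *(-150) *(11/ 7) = -809325/ 28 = -28904.46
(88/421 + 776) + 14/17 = 5561222/7157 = 777.03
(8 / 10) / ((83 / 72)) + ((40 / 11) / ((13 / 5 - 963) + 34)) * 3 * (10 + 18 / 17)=8443708 / 14977765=0.56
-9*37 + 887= 554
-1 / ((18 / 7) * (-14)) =1 / 36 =0.03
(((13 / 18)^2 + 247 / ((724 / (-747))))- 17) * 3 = -3977897 / 4887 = -813.98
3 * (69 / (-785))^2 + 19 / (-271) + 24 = 4000089818 / 166996975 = 23.95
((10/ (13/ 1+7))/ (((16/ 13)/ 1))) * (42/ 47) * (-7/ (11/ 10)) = -9555/ 4136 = -2.31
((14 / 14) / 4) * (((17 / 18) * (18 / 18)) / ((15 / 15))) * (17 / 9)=289 / 648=0.45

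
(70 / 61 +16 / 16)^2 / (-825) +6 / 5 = 3666629 / 3069825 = 1.19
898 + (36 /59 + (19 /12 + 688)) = 1124441 /708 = 1588.19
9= 9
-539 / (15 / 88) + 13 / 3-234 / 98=-774246 / 245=-3160.19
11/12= 0.92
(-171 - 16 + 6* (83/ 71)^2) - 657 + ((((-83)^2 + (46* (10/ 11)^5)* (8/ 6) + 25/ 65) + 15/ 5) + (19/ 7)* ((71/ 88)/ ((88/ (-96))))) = 2700551739834959/ 443274517686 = 6092.28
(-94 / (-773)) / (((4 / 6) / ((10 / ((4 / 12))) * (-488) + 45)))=-2057895 / 773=-2662.22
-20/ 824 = -5/ 206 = -0.02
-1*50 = -50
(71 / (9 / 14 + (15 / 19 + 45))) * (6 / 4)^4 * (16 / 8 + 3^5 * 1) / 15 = 4164363 / 32936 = 126.44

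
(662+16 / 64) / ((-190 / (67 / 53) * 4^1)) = -177483 / 161120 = -1.10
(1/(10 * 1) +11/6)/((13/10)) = 58/39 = 1.49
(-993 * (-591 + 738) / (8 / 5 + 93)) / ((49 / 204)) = -3038580 / 473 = -6424.06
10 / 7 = 1.43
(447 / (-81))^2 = 22201 / 729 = 30.45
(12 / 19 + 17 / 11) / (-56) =-65 / 1672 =-0.04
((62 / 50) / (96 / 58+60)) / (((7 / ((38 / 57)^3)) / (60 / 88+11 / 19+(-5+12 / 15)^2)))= 177564187 / 11035591875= 0.02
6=6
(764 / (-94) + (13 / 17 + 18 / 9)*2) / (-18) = 346 / 2397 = 0.14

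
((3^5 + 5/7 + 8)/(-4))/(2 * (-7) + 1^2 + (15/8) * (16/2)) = -881/28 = -31.46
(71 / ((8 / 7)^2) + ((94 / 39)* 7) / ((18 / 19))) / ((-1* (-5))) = 1621193 / 112320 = 14.43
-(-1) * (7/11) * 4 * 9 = 252/11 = 22.91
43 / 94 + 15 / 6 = 139 / 47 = 2.96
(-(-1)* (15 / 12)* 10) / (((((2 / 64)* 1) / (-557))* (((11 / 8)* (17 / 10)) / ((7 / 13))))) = -124768000 / 2431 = -51323.74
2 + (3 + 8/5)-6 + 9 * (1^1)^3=48/5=9.60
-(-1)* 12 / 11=12 / 11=1.09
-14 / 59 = -0.24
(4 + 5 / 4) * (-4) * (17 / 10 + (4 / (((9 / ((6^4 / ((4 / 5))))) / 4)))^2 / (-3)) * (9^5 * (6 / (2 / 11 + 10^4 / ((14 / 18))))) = 416824919176743 / 260530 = 1599911408.19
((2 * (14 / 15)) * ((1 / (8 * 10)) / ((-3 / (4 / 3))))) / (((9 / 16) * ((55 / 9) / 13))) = -1456 / 37125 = -0.04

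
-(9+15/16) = -159/16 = -9.94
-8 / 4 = -2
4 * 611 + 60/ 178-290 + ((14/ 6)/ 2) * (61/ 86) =98973779/ 45924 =2155.16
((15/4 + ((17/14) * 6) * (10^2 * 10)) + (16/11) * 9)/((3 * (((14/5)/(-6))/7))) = -11245935/308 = -36512.78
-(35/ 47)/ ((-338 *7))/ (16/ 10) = 25/ 127088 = 0.00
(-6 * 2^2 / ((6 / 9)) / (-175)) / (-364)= -9 / 15925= -0.00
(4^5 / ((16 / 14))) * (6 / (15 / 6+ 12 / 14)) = 75264 / 47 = 1601.36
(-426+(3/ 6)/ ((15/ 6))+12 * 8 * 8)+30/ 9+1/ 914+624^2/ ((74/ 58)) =154987283089/ 507270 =305532.13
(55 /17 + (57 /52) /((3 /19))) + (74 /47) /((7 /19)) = 4202917 /290836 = 14.45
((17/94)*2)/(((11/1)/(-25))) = -425/517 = -0.82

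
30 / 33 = 10 / 11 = 0.91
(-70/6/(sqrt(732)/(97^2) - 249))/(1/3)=658630* sqrt(183)/5488903950549+257177561305/1829634650183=0.14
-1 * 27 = -27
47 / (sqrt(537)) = 47*sqrt(537) / 537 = 2.03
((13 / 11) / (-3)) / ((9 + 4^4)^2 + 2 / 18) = -39 / 6952286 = -0.00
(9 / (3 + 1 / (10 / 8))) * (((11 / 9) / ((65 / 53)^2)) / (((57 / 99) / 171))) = 9177003 / 16055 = 571.60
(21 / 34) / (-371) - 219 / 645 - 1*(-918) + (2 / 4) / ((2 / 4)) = 355915979 / 387430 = 918.66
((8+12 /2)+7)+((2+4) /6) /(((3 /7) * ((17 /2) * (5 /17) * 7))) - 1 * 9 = 182 /15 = 12.13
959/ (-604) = -959/ 604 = -1.59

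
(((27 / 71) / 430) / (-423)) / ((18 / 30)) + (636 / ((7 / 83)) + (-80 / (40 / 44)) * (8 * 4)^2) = -165874448079 / 2008874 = -82570.86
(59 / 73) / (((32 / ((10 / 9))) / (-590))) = -87025 / 5256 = -16.56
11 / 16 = 0.69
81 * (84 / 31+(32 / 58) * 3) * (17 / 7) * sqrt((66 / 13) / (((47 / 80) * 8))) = 10806696 * sqrt(100815) / 3845023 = 892.39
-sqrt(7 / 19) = -sqrt(133) / 19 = -0.61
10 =10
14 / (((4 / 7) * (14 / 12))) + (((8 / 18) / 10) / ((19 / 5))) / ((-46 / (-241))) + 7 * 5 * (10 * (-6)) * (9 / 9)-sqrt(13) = -8176466 / 3933-sqrt(13) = -2082.54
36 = 36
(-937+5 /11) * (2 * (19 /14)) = -195738 /77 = -2542.05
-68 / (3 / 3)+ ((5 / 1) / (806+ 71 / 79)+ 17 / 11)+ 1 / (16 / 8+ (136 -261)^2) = -66.45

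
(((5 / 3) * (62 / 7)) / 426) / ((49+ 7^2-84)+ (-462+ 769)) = 0.00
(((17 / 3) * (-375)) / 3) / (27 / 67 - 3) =272.75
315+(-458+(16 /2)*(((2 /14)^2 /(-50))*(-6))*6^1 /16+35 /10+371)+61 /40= 233.03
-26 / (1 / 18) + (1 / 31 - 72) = -16739 / 31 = -539.97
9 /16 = 0.56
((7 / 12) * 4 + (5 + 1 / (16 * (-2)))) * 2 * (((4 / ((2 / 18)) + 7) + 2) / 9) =3505 / 48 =73.02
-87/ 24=-29/ 8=-3.62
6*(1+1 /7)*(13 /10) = 8.91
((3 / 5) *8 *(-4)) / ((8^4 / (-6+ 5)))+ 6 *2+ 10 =14083 / 640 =22.00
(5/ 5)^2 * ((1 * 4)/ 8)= 1/ 2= 0.50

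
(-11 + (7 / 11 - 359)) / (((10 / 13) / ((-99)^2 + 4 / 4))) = -258865919 / 55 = -4706653.07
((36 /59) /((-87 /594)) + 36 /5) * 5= 25956 /1711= 15.17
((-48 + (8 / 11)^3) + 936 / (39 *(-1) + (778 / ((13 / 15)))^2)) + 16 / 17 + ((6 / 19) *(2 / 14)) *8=-6326629537190568 / 136608605021273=-46.31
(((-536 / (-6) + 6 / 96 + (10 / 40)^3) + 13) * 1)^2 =386633569 / 36864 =10488.11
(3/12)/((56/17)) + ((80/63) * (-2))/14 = -1489/14112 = -0.11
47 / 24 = 1.96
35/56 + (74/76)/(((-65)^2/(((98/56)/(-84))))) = 4816463/7706400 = 0.62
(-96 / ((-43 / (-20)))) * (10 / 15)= -1280 / 43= -29.77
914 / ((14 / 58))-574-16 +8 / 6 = 67156 / 21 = 3197.90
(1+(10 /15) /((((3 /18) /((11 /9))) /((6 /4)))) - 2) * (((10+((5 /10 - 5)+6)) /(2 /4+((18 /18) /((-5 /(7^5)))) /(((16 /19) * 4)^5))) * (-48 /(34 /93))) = 290919609794560 /220611500887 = 1318.70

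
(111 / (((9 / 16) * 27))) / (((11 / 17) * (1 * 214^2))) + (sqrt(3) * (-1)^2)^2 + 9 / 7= 306049382 / 71407413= 4.29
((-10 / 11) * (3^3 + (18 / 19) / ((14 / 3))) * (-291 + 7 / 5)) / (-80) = -654858 / 7315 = -89.52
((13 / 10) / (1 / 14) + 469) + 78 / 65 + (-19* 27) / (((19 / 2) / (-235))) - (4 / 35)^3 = 565023836 / 42875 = 13178.40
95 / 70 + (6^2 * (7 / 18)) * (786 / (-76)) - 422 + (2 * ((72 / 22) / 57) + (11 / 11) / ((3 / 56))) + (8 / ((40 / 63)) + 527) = -309461 / 43890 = -7.05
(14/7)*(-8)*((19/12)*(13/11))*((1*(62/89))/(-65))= 4712/14685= 0.32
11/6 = 1.83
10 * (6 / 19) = 60 / 19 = 3.16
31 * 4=124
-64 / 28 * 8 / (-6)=64 / 21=3.05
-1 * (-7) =7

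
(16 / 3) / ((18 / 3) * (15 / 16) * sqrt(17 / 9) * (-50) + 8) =-8000 * sqrt(17) / 2389601 - 2048 / 7168803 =-0.01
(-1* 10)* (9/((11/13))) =-1170/11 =-106.36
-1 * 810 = -810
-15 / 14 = -1.07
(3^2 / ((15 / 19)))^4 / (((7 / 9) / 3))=285012027 / 4375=65145.61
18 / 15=6 / 5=1.20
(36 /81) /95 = 4 /855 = 0.00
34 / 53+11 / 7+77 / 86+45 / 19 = 3320057 / 606214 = 5.48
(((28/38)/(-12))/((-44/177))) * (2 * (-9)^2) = 33453/836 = 40.02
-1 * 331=-331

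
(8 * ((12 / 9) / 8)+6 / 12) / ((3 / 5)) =55 / 18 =3.06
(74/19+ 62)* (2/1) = 2504/19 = 131.79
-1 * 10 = -10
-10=-10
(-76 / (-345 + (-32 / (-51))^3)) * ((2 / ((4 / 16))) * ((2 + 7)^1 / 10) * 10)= 725866272 / 45731827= 15.87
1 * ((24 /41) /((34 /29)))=348 /697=0.50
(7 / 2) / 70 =1 / 20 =0.05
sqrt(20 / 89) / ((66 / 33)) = sqrt(445) / 89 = 0.24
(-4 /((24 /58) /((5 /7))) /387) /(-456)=0.00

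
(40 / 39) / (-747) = -40 / 29133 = -0.00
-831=-831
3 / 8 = 0.38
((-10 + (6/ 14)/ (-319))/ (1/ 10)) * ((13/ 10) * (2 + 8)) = -2903290/ 2233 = -1300.17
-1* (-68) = 68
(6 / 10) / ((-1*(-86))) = 3 / 430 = 0.01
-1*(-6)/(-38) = -0.16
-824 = -824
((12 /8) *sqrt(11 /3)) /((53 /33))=33 *sqrt(33) /106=1.79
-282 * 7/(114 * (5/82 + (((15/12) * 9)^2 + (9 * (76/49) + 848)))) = -10575376/603763019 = -0.02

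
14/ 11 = 1.27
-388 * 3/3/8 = -97/2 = -48.50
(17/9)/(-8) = -0.24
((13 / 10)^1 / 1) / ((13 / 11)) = 11 / 10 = 1.10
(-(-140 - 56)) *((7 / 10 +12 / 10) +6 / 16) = 4459 / 10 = 445.90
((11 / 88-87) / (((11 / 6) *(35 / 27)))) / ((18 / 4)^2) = -139 / 77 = -1.81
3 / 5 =0.60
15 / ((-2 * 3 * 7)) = -5 / 14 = -0.36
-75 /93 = -25 /31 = -0.81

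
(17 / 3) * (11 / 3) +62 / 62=21.78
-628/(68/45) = -7065/17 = -415.59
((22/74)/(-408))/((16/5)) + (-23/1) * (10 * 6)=-333319735/241536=-1380.00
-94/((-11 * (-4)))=-47/22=-2.14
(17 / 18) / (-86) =-17 / 1548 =-0.01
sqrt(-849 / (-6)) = sqrt(566) / 2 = 11.90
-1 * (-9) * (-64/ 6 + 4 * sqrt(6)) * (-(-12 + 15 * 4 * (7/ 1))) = 39168-14688 * sqrt(6) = 3189.89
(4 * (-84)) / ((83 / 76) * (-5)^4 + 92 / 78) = -995904 / 2026621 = -0.49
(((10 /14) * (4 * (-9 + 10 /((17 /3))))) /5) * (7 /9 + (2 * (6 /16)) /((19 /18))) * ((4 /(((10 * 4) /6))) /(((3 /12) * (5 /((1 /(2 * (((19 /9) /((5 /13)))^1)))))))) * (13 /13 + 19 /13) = -24041088 /36300355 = -0.66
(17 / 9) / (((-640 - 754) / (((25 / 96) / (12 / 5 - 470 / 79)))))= 9875 / 99328896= 0.00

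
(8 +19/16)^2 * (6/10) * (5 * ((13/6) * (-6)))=-842751/256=-3292.00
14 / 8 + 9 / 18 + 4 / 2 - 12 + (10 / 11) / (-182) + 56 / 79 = -2228805 / 316316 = -7.05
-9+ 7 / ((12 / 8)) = -13 / 3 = -4.33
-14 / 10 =-7 / 5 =-1.40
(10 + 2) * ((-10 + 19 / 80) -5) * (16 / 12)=-236.20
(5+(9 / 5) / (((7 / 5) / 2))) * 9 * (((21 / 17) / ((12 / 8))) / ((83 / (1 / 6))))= 159 / 1411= 0.11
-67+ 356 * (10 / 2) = 1713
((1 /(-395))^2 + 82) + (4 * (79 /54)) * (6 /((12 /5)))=407069252 /4212675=96.63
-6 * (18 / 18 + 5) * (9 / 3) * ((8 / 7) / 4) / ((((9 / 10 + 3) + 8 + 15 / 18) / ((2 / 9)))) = -720 / 1337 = -0.54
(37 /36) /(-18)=-37 /648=-0.06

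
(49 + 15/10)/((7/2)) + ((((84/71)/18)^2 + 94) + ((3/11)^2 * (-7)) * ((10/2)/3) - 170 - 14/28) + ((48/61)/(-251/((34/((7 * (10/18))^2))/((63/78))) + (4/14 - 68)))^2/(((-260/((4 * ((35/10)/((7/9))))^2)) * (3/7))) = -62623034558268494235892245047/995043855572627013272050470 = -62.93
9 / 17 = 0.53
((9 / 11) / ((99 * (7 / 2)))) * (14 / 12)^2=7 / 2178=0.00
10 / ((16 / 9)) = 45 / 8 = 5.62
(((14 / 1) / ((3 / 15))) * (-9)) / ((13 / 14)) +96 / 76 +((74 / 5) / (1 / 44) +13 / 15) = -93113 / 3705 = -25.13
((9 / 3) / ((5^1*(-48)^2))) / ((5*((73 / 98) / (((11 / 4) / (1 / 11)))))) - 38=-106515671 / 2803200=-38.00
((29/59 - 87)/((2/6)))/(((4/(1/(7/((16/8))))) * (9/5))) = -12760/1239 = -10.30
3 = 3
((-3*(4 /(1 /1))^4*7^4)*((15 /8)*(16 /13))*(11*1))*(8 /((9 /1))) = -540897280 /13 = -41607483.08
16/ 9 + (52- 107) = -479/ 9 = -53.22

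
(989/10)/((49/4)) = 1978/245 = 8.07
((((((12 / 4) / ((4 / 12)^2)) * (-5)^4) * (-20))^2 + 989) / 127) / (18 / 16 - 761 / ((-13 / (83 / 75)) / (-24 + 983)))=888468757714200 / 61543604497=14436.41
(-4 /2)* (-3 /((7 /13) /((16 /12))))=104 /7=14.86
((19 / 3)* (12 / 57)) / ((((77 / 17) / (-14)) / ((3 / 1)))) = -136 / 11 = -12.36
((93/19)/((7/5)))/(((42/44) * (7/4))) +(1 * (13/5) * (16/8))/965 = 65982442/31444525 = 2.10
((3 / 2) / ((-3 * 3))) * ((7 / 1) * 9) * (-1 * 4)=42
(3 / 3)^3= 1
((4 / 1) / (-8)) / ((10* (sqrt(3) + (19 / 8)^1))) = -38 / 845 + 16* sqrt(3) / 845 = -0.01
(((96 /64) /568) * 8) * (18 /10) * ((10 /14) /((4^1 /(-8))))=-27 /497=-0.05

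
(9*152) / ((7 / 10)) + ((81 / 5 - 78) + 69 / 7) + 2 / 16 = 532691 / 280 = 1902.47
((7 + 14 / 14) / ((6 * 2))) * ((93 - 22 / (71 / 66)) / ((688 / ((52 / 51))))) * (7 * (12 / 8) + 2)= 32825 / 36636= 0.90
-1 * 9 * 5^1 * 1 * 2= -90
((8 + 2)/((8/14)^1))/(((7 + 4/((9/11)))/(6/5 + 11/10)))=1449/428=3.39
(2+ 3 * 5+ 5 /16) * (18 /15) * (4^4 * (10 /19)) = 53184 /19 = 2799.16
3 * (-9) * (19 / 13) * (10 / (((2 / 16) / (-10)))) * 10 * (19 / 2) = 38988000 / 13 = 2999076.92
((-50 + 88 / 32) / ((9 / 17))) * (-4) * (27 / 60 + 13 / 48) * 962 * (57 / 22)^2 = 32172725403 / 19360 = 1661814.33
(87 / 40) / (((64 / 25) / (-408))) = -22185 / 64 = -346.64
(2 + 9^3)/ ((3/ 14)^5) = 393149344/ 243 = 1617898.53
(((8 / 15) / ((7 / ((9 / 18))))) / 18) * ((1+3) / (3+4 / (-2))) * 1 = 8 / 945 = 0.01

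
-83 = -83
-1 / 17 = -0.06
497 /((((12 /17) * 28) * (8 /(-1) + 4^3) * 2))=1207 /5376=0.22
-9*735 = -6615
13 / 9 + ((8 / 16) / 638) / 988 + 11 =141197065 / 11346192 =12.44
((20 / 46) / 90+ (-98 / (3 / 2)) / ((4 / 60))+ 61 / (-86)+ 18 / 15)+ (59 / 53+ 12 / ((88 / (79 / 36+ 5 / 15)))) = -203014416911 / 207571320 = -978.05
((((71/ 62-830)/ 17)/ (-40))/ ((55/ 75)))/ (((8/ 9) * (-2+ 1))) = -1387503/ 742016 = -1.87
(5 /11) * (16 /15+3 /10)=41 /66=0.62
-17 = -17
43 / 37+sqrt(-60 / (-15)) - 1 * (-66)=69.16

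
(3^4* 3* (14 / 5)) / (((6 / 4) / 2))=4536 / 5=907.20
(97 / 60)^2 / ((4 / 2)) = 9409 / 7200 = 1.31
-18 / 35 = -0.51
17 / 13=1.31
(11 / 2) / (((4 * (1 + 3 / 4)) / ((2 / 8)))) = 11 / 56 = 0.20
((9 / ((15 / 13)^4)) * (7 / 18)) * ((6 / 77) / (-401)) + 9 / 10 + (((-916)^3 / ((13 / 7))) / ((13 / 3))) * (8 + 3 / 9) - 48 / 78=-20023283873910946493 / 25159241250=-795861992.62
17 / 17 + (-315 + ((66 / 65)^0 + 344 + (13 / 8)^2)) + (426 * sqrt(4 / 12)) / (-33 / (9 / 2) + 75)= 426 * sqrt(3) / 203 + 2153 / 64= 37.28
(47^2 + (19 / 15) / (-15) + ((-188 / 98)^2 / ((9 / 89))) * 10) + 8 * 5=1411521406 / 540225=2612.84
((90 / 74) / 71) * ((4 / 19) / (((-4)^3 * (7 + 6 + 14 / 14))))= -45 / 11180512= -0.00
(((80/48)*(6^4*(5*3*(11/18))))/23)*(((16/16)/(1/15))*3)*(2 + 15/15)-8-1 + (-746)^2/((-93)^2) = 23129786525/198927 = 116272.74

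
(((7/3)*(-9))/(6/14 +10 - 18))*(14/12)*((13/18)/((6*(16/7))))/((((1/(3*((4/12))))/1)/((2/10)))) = 0.03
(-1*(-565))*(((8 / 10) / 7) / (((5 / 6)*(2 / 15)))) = 4068 / 7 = 581.14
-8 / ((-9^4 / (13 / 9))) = 104 / 59049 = 0.00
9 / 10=0.90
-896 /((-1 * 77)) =128 /11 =11.64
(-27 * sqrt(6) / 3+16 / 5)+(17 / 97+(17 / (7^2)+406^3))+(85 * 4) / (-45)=14313914011262 / 213885 - 9 * sqrt(6)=66923390.12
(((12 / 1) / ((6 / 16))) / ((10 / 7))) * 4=448 / 5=89.60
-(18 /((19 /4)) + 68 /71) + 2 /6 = -17863 /4047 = -4.41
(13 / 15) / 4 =13 / 60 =0.22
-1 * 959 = -959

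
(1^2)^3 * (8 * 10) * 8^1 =640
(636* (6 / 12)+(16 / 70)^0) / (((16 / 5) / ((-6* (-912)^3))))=453708034560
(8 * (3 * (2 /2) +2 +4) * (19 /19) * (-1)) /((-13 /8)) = 576 /13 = 44.31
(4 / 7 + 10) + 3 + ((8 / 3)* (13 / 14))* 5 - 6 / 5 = 2599 / 105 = 24.75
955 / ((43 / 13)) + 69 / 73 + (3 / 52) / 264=4160786051 / 14364064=289.67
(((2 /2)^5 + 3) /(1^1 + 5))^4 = 16 /81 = 0.20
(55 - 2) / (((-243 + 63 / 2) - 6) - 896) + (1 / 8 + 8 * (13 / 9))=1865275 / 160344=11.63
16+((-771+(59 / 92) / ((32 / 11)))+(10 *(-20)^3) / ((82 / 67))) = -7981024911 / 120704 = -66120.63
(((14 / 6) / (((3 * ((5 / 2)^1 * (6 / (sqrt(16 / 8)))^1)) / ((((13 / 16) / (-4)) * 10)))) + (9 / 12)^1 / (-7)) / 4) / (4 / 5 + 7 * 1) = -35 * sqrt(2) / 10368-5 / 1456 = -0.01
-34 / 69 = -0.49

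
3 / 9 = 1 / 3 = 0.33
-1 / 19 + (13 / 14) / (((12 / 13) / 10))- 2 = 12779 / 1596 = 8.01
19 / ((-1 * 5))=-19 / 5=-3.80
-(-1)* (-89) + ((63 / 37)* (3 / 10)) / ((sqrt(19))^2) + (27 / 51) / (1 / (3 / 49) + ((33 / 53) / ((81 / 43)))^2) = -178947369637307 / 2011980249460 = -88.94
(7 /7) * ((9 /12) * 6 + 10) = 29 /2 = 14.50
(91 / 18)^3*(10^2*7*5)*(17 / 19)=11209368625 / 27702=404641.13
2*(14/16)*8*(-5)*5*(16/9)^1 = -5600/9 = -622.22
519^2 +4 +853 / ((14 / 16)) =1892379 / 7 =270339.86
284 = 284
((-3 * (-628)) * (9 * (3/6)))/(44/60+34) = 127170/521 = 244.09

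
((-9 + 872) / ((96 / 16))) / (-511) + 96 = 293473 / 3066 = 95.72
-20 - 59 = -79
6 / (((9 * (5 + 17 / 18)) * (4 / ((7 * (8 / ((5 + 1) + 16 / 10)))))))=420 / 2033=0.21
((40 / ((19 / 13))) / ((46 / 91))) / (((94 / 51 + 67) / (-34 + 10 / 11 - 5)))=-505590540 / 16877377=-29.96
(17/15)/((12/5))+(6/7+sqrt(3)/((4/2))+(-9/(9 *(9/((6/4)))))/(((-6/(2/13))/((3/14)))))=sqrt(3)/2+2179/1638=2.20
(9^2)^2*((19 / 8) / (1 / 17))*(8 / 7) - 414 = 2116305 / 7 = 302329.29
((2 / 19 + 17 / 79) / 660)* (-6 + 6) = 0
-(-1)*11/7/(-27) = -11/189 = -0.06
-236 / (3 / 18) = -1416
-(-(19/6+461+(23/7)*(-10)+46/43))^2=-609768889129/3261636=-186951.85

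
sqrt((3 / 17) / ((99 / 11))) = sqrt(51) / 51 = 0.14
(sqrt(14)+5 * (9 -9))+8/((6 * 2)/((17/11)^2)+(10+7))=2312/6365+sqrt(14)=4.10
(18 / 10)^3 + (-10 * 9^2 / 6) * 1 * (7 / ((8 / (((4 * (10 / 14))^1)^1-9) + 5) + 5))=-4806729 / 46750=-102.82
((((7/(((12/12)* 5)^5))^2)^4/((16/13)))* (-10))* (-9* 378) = 127477044513/7275957614183425903320312500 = 0.00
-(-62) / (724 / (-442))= -6851 / 181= -37.85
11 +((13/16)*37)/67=12273/1072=11.45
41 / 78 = 0.53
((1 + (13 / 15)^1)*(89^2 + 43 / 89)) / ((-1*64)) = -411257 / 1780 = -231.04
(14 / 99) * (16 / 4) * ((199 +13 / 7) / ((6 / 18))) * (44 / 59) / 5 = 44992 / 885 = 50.84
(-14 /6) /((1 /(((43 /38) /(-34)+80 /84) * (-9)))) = 24937 /1292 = 19.30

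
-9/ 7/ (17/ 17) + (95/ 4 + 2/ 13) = 8233/ 364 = 22.62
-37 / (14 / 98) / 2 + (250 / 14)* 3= -1063 / 14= -75.93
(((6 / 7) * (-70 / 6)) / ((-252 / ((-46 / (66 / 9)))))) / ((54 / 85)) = -9775 / 24948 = -0.39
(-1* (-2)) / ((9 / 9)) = 2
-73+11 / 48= -3493 / 48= -72.77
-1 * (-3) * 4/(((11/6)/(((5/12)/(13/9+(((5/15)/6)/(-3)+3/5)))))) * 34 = 45.77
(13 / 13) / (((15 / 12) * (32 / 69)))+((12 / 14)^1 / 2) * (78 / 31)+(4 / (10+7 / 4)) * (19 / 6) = 4750313 / 1223880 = 3.88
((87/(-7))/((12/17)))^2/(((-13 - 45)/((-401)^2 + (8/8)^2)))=-673840781/784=-859490.79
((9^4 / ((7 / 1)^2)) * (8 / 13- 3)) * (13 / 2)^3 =-34373079 / 392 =-87686.43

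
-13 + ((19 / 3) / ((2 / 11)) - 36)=-85 / 6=-14.17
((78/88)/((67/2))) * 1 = 39/1474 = 0.03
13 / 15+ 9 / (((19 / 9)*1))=1462 / 285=5.13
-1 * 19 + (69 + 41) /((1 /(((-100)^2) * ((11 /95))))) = 2419639 /19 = 127349.42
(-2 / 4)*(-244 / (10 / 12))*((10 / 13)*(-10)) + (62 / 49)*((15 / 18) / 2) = -4302145 / 3822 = -1125.63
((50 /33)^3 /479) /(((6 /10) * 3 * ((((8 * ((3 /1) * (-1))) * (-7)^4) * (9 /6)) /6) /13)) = -4062500 /1115920503621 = -0.00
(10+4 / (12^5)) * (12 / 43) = 14467 / 5184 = 2.79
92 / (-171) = -92 / 171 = -0.54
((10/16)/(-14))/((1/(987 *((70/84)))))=-1175/32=-36.72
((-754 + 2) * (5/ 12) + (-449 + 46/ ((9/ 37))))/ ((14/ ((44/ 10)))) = -8107/ 45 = -180.16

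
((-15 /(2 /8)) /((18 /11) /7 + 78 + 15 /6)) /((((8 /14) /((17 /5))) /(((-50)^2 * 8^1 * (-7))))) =7696920000 /12433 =619071.82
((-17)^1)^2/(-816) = -17/48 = -0.35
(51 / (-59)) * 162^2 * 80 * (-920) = 1669652176.27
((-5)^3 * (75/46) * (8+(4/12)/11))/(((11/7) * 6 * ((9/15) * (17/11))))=-28984375/154836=-187.19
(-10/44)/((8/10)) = -25/88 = -0.28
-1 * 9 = -9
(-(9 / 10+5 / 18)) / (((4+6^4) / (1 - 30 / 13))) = 901 / 760500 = 0.00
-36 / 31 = -1.16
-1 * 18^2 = -324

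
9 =9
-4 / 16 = -1 / 4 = -0.25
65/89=0.73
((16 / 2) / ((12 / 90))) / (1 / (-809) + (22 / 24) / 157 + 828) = 91449360 / 1262008183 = 0.07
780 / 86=390 / 43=9.07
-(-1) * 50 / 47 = 50 / 47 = 1.06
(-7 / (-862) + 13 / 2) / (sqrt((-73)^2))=0.09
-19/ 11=-1.73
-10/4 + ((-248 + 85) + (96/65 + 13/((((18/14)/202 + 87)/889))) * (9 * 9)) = 57114472313/5331170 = 10713.31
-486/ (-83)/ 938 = 243/ 38927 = 0.01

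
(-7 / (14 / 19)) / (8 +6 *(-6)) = 19 / 56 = 0.34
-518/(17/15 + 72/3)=-7770/377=-20.61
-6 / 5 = -1.20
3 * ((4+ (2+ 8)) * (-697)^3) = -14221572666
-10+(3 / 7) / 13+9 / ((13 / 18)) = 227 / 91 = 2.49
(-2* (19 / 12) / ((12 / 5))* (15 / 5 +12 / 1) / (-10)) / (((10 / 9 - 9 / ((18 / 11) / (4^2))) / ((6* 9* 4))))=-7695 / 1564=-4.92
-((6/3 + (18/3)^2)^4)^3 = -9065737908494995456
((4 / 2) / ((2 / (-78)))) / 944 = -39 / 472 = -0.08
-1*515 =-515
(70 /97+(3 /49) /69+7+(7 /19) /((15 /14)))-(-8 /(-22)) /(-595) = 9399929114 /1165231221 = 8.07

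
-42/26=-21/13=-1.62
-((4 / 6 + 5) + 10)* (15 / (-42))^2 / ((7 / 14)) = -1175 / 294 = -4.00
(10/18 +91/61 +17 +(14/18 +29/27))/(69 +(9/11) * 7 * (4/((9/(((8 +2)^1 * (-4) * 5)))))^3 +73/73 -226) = -1135893/218632478756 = -0.00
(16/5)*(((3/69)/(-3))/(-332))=4/28635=0.00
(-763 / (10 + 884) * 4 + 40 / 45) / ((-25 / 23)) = 77878 / 33525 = 2.32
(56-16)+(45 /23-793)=-17274 /23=-751.04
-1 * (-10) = 10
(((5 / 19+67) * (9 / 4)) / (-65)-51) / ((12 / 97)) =-4258979 / 9880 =-431.07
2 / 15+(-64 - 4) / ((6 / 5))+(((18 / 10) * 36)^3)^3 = 118039224225889281476272 / 5859375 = 20145360934551770.71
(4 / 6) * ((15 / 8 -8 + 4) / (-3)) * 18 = 17 / 2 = 8.50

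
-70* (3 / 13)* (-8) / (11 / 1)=1680 / 143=11.75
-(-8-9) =17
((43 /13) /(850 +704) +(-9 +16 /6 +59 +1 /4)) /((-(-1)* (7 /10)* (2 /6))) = 10690655 /47138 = 226.79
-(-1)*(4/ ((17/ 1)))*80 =320/ 17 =18.82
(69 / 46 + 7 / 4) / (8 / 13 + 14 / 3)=507 / 824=0.62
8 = 8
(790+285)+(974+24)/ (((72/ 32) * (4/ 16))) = 25643/ 9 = 2849.22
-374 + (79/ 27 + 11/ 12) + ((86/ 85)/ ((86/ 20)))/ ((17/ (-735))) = -380.33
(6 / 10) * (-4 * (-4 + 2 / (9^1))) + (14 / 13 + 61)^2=9791719 / 2535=3862.61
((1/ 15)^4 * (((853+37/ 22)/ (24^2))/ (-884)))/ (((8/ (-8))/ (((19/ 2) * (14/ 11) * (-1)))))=-2500799/ 6238140480000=-0.00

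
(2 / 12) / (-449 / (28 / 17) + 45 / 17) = -0.00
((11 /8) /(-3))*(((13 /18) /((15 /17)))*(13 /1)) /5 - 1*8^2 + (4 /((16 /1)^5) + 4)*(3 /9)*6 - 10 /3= -16007190551 /265420800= -60.31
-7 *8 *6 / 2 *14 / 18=-392 / 3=-130.67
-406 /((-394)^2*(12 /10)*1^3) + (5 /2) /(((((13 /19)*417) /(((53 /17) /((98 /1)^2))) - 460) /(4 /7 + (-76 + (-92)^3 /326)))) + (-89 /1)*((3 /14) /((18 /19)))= -14087884124291433 /699492713091392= -20.14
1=1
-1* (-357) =357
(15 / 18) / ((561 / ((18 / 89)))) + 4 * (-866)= -57651347 / 16643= -3464.00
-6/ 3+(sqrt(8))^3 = -2+16* sqrt(2) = 20.63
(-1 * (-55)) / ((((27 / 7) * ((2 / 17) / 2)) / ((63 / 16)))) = 45815 / 48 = 954.48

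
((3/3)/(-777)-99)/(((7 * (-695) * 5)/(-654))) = -16769432/6300175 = -2.66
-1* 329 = -329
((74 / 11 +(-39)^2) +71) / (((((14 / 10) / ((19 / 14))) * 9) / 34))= 3155710 / 539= 5854.75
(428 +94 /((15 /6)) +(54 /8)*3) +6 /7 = 68139 /140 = 486.71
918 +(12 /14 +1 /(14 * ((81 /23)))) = 1042007 /1134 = 918.88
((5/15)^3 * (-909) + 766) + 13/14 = 30797/42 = 733.26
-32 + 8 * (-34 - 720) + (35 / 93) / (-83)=-46808051 / 7719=-6064.00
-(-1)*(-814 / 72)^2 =127.82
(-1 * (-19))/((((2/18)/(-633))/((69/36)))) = -829863/4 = -207465.75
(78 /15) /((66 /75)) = 65 /11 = 5.91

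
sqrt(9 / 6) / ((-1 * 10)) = -sqrt(6) / 20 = -0.12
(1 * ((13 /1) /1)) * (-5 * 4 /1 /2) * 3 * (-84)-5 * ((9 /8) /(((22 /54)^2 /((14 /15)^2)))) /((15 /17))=197995581 /6050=32726.54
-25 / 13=-1.92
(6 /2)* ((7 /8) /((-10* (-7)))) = 3 /80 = 0.04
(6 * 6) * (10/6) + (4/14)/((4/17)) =857/14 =61.21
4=4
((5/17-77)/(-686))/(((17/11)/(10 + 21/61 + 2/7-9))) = 4991712/42327229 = 0.12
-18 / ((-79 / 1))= 18 / 79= 0.23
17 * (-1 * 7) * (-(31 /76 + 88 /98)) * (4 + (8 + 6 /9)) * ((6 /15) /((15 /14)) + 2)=2452573 /525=4671.57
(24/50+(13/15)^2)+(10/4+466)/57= 80801/8550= 9.45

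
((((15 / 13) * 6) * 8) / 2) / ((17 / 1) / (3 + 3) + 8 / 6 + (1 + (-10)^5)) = -2160 / 7799597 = -0.00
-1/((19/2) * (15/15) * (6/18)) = -6/19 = -0.32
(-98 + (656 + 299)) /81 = 857 /81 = 10.58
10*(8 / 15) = 16 / 3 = 5.33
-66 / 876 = -11 / 146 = -0.08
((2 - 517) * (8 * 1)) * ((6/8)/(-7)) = 3090/7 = 441.43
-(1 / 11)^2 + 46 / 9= 5557 / 1089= 5.10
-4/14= -2/7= -0.29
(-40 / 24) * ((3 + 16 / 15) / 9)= -61 / 81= -0.75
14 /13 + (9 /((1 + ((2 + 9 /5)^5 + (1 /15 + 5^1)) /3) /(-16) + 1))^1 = 23052454 /45850493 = 0.50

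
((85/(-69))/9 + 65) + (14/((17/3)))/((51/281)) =14083934/179469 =78.48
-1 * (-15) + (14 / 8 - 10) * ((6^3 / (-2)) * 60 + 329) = 203043 / 4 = 50760.75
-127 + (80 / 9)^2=-3887 / 81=-47.99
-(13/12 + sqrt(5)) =-sqrt(5) - 13/12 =-3.32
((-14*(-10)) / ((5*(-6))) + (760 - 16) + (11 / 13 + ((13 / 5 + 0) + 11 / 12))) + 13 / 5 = 194037 / 260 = 746.30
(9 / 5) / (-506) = -9 / 2530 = -0.00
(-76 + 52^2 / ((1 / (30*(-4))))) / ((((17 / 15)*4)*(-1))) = 1217085 / 17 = 71593.24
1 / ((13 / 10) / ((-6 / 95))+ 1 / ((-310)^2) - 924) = -72075 / 68080843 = -0.00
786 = 786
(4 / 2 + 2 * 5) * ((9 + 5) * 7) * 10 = 11760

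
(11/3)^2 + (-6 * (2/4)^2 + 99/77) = 13.23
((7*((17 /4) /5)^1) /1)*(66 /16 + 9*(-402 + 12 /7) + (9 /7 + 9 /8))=-1711713 /80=-21396.41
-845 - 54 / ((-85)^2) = -6105179 / 7225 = -845.01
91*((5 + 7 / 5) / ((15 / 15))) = 2912 / 5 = 582.40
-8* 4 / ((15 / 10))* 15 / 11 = -320 / 11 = -29.09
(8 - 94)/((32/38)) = -817/8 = -102.12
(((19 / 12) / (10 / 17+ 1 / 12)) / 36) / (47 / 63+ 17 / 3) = 2261 / 221392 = 0.01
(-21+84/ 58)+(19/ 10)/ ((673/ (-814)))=-2132212/ 97585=-21.85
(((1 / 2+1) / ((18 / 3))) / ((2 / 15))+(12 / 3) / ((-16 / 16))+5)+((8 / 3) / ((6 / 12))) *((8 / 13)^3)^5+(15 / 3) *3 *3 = 58817094672817650289 / 1228461432338178168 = 47.88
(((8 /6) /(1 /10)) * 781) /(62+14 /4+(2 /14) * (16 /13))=5685680 /35859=158.56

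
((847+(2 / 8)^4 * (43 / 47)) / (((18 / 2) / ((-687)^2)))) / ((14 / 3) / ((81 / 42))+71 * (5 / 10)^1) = 1171360.86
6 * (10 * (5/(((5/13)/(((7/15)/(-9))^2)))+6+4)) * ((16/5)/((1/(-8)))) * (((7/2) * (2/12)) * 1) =-163866752/18225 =-8991.32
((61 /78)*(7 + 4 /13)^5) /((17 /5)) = 2360031859375 /492334518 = 4793.55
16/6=8/3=2.67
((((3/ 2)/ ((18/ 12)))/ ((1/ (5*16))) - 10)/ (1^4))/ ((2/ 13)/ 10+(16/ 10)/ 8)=325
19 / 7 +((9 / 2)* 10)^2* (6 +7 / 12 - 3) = 203251 / 28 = 7258.96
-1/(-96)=1/96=0.01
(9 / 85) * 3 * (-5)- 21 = -384 / 17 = -22.59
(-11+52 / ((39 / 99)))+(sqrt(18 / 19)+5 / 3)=3 *sqrt(38) / 19+368 / 3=123.64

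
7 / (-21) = -1 / 3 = -0.33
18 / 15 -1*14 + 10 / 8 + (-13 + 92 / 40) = -89 / 4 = -22.25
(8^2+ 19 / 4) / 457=0.15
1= 1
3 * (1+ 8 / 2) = 15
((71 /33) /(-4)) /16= -71 /2112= -0.03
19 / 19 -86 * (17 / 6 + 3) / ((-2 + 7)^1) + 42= -172 / 3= -57.33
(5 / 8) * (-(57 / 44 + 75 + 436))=-112705 / 352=-320.18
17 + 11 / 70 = 1201 / 70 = 17.16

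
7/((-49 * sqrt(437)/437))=-sqrt(437)/7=-2.99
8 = 8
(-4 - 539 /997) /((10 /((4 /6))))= -0.30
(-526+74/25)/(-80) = 3269/500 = 6.54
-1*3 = -3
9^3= 729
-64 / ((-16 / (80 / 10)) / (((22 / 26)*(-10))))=-3520 / 13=-270.77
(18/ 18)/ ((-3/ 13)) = -13/ 3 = -4.33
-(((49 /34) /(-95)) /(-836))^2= -0.00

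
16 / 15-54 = -794 / 15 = -52.93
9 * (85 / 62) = 765 / 62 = 12.34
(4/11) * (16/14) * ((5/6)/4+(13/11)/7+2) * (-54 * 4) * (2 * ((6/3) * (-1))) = 5060736/5929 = 853.56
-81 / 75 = -27 / 25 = -1.08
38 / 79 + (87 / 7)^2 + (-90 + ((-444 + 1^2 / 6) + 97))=-6547013 / 23226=-281.88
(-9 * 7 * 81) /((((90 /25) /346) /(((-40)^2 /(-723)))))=261576000 /241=1085377.59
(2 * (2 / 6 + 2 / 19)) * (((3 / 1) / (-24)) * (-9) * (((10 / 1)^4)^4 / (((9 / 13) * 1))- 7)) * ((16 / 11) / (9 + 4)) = 12999999999999993700 / 8151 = 1594896331738436.23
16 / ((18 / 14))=12.44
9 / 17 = 0.53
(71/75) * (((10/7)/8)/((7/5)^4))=8875/201684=0.04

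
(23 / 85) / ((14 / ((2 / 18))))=23 / 10710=0.00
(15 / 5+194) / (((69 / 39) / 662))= 1695382 / 23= 73712.26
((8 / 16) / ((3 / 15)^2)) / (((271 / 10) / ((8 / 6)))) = 500 / 813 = 0.62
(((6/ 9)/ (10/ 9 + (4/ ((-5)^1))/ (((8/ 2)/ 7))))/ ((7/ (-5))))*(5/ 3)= 250/ 91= 2.75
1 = 1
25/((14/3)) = 75/14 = 5.36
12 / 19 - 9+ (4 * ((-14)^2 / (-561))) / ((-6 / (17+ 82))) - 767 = -242996 / 323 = -752.31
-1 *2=-2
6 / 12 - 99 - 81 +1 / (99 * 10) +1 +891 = 352688 / 495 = 712.50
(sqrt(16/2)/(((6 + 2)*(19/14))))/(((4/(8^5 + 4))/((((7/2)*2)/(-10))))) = -401457*sqrt(2)/380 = -1494.07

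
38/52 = 19/26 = 0.73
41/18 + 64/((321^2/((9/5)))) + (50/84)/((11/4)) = 197984669/79341570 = 2.50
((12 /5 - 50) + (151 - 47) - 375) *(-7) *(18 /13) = 200718 /65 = 3087.97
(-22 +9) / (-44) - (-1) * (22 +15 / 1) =1641 / 44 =37.30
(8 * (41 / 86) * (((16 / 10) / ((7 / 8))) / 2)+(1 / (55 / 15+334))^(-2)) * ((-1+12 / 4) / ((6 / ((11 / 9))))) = 16988747347 / 365715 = 46453.52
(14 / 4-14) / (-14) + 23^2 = 2119 / 4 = 529.75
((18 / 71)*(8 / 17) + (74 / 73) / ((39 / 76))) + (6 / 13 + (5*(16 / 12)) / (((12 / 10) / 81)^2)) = 104387277509 / 3436329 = 30377.56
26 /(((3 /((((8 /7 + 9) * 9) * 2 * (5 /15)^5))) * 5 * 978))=0.00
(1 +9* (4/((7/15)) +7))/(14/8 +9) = 3952/301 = 13.13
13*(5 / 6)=65 / 6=10.83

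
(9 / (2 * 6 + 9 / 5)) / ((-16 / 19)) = -285 / 368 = -0.77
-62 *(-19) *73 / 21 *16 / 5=1375904 / 105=13103.85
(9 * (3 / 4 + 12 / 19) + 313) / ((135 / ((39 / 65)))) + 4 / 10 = 31573 / 17100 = 1.85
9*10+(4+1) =95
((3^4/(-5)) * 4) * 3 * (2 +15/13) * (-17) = 677484/65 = 10422.83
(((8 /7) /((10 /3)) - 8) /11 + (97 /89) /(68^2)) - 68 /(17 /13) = -8349205023 /158441360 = -52.70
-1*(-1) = 1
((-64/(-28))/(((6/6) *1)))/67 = 16/469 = 0.03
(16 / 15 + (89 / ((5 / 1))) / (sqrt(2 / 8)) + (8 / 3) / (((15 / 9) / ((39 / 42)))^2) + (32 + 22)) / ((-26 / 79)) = -13281559 / 47775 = -278.00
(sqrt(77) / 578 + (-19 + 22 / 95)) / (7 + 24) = -1783 / 2945 + sqrt(77) / 17918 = -0.60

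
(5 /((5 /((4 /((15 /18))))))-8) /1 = -16 /5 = -3.20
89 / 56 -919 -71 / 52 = -668869 / 728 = -918.78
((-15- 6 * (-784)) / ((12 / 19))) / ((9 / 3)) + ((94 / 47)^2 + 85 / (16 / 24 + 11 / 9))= 10095 / 4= 2523.75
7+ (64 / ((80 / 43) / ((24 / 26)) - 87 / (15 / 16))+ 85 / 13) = 2442304 / 190307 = 12.83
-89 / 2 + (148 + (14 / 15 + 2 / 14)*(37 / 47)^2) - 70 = 15849709 / 463890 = 34.17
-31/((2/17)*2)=-527/4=-131.75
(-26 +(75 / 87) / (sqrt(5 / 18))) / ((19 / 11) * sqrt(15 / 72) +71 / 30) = -13401960 / 1084547-4702500 * sqrt(3) / 31451863 +7731900 * sqrt(10) / 31451863 +815100 * sqrt(30) / 1084547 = -7.72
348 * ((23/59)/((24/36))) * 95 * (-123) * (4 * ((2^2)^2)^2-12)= -141973591320/59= -2406332056.27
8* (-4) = -32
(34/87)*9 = 102/29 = 3.52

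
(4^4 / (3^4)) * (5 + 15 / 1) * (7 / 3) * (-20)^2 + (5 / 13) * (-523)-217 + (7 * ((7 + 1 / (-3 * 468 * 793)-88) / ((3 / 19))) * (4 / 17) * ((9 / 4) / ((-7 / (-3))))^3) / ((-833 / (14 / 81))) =465477255047150287 / 7946296289568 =58577.89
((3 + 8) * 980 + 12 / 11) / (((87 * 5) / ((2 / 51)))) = 13952 / 14355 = 0.97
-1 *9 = -9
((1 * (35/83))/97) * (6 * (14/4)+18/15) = 777/8051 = 0.10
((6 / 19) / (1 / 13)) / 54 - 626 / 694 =-49012 / 59337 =-0.83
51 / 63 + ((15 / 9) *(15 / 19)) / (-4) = 767 / 1596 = 0.48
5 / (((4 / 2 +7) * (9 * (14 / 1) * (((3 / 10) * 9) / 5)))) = 125 / 15309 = 0.01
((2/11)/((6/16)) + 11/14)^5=69693216111707/21047953604832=3.31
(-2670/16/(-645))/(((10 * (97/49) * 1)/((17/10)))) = 74137/3336800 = 0.02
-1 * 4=-4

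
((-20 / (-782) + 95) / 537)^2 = 153388225 / 4898460121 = 0.03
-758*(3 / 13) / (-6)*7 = 2653 / 13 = 204.08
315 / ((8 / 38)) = 5985 / 4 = 1496.25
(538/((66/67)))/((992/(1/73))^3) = 18023/12531917774880768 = 0.00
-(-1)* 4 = 4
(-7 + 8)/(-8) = -1/8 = -0.12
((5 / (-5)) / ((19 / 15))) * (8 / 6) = -20 / 19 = -1.05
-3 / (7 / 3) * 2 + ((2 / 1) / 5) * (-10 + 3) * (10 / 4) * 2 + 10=-46 / 7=-6.57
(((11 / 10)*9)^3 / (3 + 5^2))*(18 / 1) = 8732691 / 14000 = 623.76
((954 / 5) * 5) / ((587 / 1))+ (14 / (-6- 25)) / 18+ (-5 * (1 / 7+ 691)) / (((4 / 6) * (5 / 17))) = -20202676838 / 1146411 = -17622.54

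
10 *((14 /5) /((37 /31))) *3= 2604 /37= 70.38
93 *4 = 372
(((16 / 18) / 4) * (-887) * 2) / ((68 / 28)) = -24836 / 153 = -162.33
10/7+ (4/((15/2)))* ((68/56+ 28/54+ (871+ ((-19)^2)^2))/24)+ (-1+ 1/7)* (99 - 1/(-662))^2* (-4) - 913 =66360787015141/1863632610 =35608.30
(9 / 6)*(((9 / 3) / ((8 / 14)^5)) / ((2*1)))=36.93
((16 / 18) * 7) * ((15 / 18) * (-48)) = -2240 / 9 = -248.89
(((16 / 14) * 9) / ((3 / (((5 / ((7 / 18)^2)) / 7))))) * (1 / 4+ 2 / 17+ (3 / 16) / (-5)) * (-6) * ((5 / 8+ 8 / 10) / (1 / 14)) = -18657297 / 29155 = -639.93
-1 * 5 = -5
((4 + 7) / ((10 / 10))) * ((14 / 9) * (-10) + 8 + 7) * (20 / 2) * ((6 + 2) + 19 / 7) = -13750 / 21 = -654.76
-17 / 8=-2.12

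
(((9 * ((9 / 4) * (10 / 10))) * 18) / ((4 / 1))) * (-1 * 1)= -729 / 8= -91.12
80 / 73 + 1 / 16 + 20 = 24713 / 1168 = 21.16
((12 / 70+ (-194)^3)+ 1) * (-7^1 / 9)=255548399 / 45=5678853.31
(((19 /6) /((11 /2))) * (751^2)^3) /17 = 3408734867504148019 /561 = 6076176234410246.02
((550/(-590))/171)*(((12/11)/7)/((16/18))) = -15/15694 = -0.00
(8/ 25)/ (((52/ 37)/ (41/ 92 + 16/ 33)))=0.21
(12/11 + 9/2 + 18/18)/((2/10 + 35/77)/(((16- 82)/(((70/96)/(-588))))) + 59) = 535920/4797409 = 0.11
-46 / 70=-23 / 35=-0.66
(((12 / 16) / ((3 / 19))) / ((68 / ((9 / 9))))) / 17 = 19 / 4624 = 0.00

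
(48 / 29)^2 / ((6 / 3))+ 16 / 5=19216 / 4205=4.57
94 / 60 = 47 / 30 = 1.57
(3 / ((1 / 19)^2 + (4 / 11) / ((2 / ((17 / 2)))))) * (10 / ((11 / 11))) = 59565 / 3074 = 19.38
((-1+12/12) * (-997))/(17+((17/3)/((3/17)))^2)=0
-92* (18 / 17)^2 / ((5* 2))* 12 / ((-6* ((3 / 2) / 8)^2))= 847872 / 1445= 586.76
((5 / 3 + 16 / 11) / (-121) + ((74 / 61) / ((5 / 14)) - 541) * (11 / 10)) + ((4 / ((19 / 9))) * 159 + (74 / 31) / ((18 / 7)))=-6223445299529 / 21519674550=-289.20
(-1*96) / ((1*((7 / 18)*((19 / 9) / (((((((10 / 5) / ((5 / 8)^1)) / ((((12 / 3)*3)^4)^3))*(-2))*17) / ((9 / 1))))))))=17 / 107226685440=0.00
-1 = -1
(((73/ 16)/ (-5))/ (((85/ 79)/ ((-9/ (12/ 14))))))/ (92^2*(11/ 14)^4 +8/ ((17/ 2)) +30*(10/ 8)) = 0.00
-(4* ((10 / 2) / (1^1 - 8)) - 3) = 41 / 7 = 5.86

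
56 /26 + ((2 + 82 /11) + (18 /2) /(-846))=11.60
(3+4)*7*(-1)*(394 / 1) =-19306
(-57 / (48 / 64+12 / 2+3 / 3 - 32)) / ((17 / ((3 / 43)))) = 684 / 70907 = 0.01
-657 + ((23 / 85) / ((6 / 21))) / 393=-43894009 / 66810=-657.00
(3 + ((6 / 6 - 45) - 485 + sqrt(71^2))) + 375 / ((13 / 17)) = 460 / 13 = 35.38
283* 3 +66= 915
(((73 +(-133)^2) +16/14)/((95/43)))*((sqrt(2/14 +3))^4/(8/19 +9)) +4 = 2589033644/306985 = 8433.75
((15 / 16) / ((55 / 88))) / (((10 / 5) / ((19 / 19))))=3 / 4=0.75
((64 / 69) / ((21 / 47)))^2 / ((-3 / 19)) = -171913216 / 6298803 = -27.29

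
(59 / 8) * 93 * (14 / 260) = 38409 / 1040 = 36.93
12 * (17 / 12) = 17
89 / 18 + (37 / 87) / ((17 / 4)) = 44765 / 8874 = 5.04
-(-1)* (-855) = -855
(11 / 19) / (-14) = -11 / 266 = -0.04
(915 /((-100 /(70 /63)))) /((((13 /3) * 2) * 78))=-61 /4056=-0.02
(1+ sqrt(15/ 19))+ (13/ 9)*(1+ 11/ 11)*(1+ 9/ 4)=sqrt(285)/ 19+ 187/ 18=11.28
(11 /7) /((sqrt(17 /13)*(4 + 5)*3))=0.05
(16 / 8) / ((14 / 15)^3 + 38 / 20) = 13500 / 18313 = 0.74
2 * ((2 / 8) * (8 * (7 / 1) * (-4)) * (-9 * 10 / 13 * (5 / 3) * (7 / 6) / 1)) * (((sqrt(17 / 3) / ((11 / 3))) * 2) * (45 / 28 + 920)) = 2779000 * sqrt(51) / 11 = 1804184.51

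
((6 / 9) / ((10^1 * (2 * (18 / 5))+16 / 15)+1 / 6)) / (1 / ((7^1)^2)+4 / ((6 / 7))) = 2940 / 1513733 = 0.00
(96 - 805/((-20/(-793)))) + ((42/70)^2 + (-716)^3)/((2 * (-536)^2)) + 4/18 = -4196642463119/129283200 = -32460.85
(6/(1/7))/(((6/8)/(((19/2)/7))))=76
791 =791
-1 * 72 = -72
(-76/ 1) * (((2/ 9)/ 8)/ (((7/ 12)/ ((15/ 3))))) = -380/ 21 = -18.10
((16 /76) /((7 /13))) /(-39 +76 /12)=-0.01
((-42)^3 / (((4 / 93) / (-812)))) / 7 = 199815336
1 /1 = 1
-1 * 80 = -80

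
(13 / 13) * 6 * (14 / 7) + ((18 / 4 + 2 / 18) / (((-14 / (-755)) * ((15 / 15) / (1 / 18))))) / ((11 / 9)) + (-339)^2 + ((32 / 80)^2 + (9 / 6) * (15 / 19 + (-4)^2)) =302761069519 / 2633400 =114969.65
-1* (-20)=20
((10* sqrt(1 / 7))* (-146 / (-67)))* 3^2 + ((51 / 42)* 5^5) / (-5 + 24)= 13140* sqrt(7) / 469 + 53125 / 266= 273.84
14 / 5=2.80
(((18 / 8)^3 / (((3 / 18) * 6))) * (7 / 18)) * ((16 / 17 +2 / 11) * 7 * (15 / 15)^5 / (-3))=-138915 / 11968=-11.61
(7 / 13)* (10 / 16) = 35 / 104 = 0.34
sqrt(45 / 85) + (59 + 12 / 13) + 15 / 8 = 3* sqrt(17) / 17 + 6427 / 104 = 62.53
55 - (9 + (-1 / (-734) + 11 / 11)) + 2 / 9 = 298729 / 6606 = 45.22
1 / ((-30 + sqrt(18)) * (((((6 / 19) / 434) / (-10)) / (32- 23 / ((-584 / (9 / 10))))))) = 110194243 * sqrt(2) / 73584 + 550971215 / 36792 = 17093.13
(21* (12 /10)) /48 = 21 /40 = 0.52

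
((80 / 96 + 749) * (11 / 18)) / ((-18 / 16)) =-407.32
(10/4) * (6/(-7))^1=-15/7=-2.14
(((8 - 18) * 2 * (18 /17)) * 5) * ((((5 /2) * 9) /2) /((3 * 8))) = -3375 /68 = -49.63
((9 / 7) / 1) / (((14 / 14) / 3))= 27 / 7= 3.86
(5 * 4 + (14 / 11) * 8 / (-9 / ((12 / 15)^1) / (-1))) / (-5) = -10348 / 2475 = -4.18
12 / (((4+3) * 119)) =12 / 833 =0.01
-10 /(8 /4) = -5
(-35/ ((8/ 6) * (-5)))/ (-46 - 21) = -21/ 268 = -0.08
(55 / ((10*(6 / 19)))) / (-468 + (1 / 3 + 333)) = -0.13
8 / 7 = 1.14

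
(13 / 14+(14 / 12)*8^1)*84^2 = 72408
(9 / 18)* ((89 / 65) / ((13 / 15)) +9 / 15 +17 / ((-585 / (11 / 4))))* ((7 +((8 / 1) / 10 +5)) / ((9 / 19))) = 9709912 / 342225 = 28.37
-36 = -36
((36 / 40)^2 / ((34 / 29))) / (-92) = -2349 / 312800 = -0.01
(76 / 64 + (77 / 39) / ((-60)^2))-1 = 13201 / 70200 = 0.19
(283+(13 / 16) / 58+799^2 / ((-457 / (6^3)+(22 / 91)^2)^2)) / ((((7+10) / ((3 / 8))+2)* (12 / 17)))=32283279029645953524157 / 7137760523450780416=4522.89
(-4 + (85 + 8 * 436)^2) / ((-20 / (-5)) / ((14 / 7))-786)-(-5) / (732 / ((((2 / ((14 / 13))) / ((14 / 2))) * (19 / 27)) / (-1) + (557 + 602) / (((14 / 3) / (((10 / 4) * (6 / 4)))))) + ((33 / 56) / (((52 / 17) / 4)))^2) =-91995628017728150755 / 5650852896453744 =-16279.95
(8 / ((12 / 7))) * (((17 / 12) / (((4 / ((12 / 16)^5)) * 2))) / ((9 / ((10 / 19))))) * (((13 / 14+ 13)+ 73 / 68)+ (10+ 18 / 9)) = 192795 / 622592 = 0.31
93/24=31/8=3.88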